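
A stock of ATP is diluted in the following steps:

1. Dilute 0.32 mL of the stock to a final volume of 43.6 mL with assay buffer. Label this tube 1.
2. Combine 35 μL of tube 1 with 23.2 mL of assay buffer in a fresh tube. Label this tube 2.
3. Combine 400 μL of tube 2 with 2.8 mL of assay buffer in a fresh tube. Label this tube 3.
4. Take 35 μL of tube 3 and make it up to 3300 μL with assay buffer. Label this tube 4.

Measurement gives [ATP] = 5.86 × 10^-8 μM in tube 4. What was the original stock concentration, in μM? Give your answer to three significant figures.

4.00 μM

Step 1: 0.32 mL brought to 43.6 mL → factor 43.6/0.32 = 136.25
Step 2: 35 μL + 23.2 mL = 23235 μL total → factor 23235/35 = 663.86
Step 3: 400 μL + 2.8 mL = 3200 μL total → factor 3200/400 = 8
Step 4: 35 μL brought to 3300 μL → factor 3300/35 = 94.286
Overall dilution factor = 136.25 × 663.86 × 8 × 94.286 = 6.8226 × 10^7
Stock = 5.86 × 10^-8 μM × 6.8226 × 10^7 = 4.00 μM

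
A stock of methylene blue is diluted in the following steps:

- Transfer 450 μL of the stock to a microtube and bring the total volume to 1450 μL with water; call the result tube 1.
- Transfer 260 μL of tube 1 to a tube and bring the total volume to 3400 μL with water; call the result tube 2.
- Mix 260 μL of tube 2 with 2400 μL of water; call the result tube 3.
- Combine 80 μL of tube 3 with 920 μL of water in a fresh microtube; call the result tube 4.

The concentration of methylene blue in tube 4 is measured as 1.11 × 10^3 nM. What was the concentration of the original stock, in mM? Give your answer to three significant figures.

5.98 mM

Step 1: 450 μL brought to 1450 μL → factor 1450/450 = 3.2222
Step 2: 260 μL brought to 3400 μL → factor 3400/260 = 13.077
Step 3: 260 μL + 2400 μL = 2660 μL total → factor 2660/260 = 10.231
Step 4: 80 μL + 920 μL = 1000 μL total → factor 1000/80 = 12.5
Overall dilution factor = 3.2222 × 13.077 × 10.231 × 12.5 = 5388.6
Stock = 1.11 × 10^3 nM × 5388.6 = 5.981 × 10^6 nM = 5.98 mM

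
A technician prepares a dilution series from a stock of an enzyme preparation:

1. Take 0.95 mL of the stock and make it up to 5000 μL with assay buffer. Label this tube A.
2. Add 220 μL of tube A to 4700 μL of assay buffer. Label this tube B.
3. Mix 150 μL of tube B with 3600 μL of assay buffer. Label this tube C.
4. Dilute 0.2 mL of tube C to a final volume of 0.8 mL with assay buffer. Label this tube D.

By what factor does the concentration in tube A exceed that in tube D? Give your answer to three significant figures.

Step 1: 0.95 mL brought to 5000 μL → factor 5/0.95 = 5.2632
Step 2: 220 μL + 4700 μL = 4920 μL total → factor 4920/220 = 22.364
Step 3: 150 μL + 3600 μL = 3750 μL total → factor 3750/150 = 25
Step 4: 0.2 mL brought to 0.8 mL → factor 0.8/0.2 = 4
Dilution factor to tube A = 5.2632; to tube D = 11770
[tube A]/[tube D] = (factor to tube D)/(factor to tube A) = 11770/5.2632 = 2.24 × 10^3

2.24 × 10^3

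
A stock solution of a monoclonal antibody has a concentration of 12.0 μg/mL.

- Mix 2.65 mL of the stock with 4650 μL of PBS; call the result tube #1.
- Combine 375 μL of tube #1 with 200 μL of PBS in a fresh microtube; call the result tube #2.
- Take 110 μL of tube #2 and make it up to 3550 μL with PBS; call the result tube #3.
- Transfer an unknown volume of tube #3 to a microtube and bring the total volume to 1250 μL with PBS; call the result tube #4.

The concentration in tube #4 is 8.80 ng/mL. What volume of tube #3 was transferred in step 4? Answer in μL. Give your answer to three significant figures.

125 μL

Step 1: 2.65 mL + 4650 μL = 7.3 mL total → factor 7.3/2.65 = 2.7547
Step 2: 375 μL + 200 μL = 575 μL total → factor 575/375 = 1.5333
Step 3: 110 μL brought to 3550 μL → factor 3550/110 = 32.273
Step 4: v brought to 1250 μL → factor = 1250 μL/v
Product of known-step factors = 136.32
Overall factor = 12.0 μg/mL / (8.80 ng/mL) = 1363.6
Step-4 factor = 1363.6 / 136.32 = 10.003
v = 1250 μL / 10.003 = 125 μL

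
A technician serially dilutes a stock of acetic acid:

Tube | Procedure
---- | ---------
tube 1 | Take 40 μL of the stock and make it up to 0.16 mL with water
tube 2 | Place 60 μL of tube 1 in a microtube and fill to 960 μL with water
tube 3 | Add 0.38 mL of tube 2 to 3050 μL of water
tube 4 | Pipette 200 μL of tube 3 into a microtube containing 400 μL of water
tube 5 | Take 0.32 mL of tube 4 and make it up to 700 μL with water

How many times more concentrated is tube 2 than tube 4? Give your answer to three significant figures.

27.1

Step 1: 40 μL brought to 0.16 mL → factor 160/40 = 4
Step 2: 60 μL brought to 960 μL → factor 960/60 = 16
Step 3: 0.38 mL + 3050 μL = 3.43 mL total → factor 3.43/0.38 = 9.0263
Step 4: 200 μL + 400 μL = 600 μL total → factor 600/200 = 3
Dilution factor to tube 2 = 64; to tube 4 = 1733.1
[tube 2]/[tube 4] = (factor to tube 4)/(factor to tube 2) = 1733.1/64 = 27.1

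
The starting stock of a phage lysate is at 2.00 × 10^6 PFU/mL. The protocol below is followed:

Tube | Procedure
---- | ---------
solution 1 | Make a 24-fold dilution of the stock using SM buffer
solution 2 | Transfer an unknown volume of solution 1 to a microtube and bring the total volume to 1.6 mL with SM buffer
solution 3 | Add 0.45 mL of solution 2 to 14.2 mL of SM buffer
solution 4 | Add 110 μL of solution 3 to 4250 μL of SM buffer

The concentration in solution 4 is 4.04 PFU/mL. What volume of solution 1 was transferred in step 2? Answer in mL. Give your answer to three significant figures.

Step 1: 24-fold → factor 24
Step 2: v brought to 1.6 mL → factor = 1.6 mL/v
Step 3: 0.45 mL + 14.2 mL = 14.65 mL total → factor 14.65/0.45 = 32.556
Step 4: 110 μL + 4250 μL = 4360 μL total → factor 4360/110 = 39.636
Product of known-step factors = 30969
Overall factor = 2.00 × 10^6 PFU/mL / (4.04 PFU/mL) = 4.9505 × 10^5
Step-2 factor = 4.9505 × 10^5 / 30969 = 15.985
v = 1.6 mL / 15.985 = 0.100 mL

0.100 mL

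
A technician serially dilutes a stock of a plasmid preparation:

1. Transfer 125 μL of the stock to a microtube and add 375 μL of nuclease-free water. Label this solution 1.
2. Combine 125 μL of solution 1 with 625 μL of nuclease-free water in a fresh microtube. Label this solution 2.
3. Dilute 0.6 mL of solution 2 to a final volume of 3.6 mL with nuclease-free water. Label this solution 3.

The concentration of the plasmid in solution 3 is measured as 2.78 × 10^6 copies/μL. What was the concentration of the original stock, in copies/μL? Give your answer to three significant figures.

Step 1: 125 μL + 375 μL = 500 μL total → factor 500/125 = 4
Step 2: 125 μL + 625 μL = 750 μL total → factor 750/125 = 6
Step 3: 0.6 mL brought to 3.6 mL → factor 3.6/0.6 = 6
Overall dilution factor = 4 × 6 × 6 = 144
Stock = 2.78 × 10^6 copies/μL × 144 = 4.00 × 10^8 copies/μL

4.00 × 10^8 copies/μL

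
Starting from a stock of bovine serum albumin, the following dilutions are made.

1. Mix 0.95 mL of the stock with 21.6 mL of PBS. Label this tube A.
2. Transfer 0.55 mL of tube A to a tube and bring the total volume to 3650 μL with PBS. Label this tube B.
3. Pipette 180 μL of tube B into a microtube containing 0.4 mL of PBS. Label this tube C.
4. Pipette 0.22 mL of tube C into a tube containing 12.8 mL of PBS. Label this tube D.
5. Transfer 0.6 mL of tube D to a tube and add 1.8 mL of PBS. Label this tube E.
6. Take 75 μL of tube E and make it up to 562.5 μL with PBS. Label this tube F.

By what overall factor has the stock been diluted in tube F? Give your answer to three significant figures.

Step 1: 0.95 mL + 21.6 mL = 22.55 mL total → factor 22.55/0.95 = 23.737
Step 2: 0.55 mL brought to 3650 μL → factor 3.65/0.55 = 6.6364
Step 3: 180 μL + 0.4 mL = 580 μL total → factor 580/180 = 3.2222
Step 4: 0.22 mL + 12.8 mL = 13.02 mL total → factor 13.02/0.22 = 59.182
Step 5: 0.6 mL + 1.8 mL = 2.4 mL total → factor 2.4/0.6 = 4
Step 6: 75 μL brought to 562.5 μL → factor 562.5/75 = 7.5
Overall dilution factor = 23.737 × 6.6364 × 3.2222 × 59.182 × 4 × 7.5 = 9.0119 × 10^5

9.01 × 10^5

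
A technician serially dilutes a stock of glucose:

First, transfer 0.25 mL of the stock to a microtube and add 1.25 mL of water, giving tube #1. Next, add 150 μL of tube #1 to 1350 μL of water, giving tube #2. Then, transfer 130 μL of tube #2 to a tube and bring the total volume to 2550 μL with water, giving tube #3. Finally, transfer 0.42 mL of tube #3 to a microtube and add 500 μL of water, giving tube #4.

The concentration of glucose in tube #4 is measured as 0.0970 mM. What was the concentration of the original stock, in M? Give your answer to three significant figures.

0.250 M

Step 1: 0.25 mL + 1.25 mL = 1.5 mL total → factor 1.5/0.25 = 6
Step 2: 150 μL + 1350 μL = 1500 μL total → factor 1500/150 = 10
Step 3: 130 μL brought to 2550 μL → factor 2550/130 = 19.615
Step 4: 0.42 mL + 500 μL = 0.92 mL total → factor 0.92/0.42 = 2.1905
Overall dilution factor = 6 × 10 × 19.615 × 2.1905 = 2578
Stock = 0.0970 mM × 2578 = 250.1 mM = 0.250 M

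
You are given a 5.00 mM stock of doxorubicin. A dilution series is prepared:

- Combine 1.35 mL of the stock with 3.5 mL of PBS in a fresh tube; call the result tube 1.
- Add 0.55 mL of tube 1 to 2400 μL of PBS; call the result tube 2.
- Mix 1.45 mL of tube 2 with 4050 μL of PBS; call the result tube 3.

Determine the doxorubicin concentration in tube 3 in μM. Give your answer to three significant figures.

68.4 μM

Step 1: 1.35 mL + 3.5 mL = 4.85 mL total → factor 4.85/1.35 = 3.5926
Step 2: 0.55 mL + 2400 μL = 2.95 mL total → factor 2.95/0.55 = 5.3636
Step 3: 1.45 mL + 4050 μL = 5.5 mL total → factor 5.5/1.45 = 3.7931
Overall dilution factor = 3.5926 × 5.3636 × 3.7931 = 73.091
Final = 5.00 mM / 73.091 = 0.06841 mM = 68.4 μM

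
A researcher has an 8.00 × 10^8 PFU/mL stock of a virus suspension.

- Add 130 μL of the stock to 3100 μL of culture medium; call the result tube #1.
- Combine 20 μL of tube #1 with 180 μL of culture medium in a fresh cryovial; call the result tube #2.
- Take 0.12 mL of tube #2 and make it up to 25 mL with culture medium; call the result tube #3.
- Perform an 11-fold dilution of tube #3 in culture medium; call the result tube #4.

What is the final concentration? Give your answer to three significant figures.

Step 1: 130 μL + 3100 μL = 3230 μL total → factor 3230/130 = 24.846
Step 2: 20 μL + 180 μL = 200 μL total → factor 200/20 = 10
Step 3: 0.12 mL brought to 25 mL → factor 25/0.12 = 208.33
Step 4: 11-fold → factor 11
Overall dilution factor = 24.846 × 10 × 208.33 × 11 = 5.6939 × 10^5
Final = 8.00 × 10^8 PFU/mL / 5.6939 × 10^5 = 1.41 × 10^3 PFU/mL

1.41 × 10^3 PFU/mL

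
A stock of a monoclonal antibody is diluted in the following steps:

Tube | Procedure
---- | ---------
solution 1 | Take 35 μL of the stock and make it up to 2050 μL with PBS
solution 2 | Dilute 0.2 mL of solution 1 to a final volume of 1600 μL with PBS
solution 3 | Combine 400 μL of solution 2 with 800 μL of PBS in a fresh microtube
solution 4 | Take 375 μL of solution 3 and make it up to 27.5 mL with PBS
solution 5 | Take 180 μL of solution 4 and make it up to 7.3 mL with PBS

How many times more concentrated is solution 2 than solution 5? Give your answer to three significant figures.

Step 1: 35 μL brought to 2050 μL → factor 2050/35 = 58.571
Step 2: 0.2 mL brought to 1600 μL → factor 1.6/0.2 = 8
Step 3: 400 μL + 800 μL = 1200 μL total → factor 1200/400 = 3
Step 4: 375 μL brought to 27.5 mL → factor 27500/375 = 73.333
Step 5: 180 μL brought to 7.3 mL → factor 7300/180 = 40.556
Dilution factor to solution 2 = 468.57; to solution 5 = 4.1807 × 10^6
[solution 2]/[solution 5] = (factor to solution 5)/(factor to solution 2) = 4.1807 × 10^6/468.57 = 8.92 × 10^3

8.92 × 10^3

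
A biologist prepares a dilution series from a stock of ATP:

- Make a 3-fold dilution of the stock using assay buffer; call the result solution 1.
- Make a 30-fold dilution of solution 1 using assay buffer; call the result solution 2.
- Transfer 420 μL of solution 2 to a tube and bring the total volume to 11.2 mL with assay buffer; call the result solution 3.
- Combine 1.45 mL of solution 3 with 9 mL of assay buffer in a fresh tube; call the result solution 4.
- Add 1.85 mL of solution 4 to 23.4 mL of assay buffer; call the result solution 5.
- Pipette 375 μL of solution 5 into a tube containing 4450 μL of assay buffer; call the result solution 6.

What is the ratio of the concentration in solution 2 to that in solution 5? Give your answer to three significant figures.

Step 1: 3-fold → factor 3
Step 2: 30-fold → factor 30
Step 3: 420 μL brought to 11.2 mL → factor 11200/420 = 26.667
Step 4: 1.45 mL + 9 mL = 10.45 mL total → factor 10.45/1.45 = 7.2069
Step 5: 1.85 mL + 23.4 mL = 25.25 mL total → factor 25.25/1.85 = 13.649
Dilution factor to solution 2 = 90; to solution 5 = 2.3607 × 10^5
[solution 2]/[solution 5] = (factor to solution 5)/(factor to solution 2) = 2.3607 × 10^5/90 = 2.62 × 10^3

2.62 × 10^3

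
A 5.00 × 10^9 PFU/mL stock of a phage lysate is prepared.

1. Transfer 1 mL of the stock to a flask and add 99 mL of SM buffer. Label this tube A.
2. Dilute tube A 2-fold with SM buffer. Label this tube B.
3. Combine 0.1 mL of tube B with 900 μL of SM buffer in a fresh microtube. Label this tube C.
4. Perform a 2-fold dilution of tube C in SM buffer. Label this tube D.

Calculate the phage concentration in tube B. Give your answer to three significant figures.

Step 1: 1 mL + 99 mL = 100 mL total → factor 100/1 = 100
Step 2: 2-fold → factor 2
Dilution factor through tube B = 100 × 2 = 200
[tube B] = 5.00 × 10^9 PFU/mL / 200 = 2.50 × 10^7 PFU/mL

2.50 × 10^7 PFU/mL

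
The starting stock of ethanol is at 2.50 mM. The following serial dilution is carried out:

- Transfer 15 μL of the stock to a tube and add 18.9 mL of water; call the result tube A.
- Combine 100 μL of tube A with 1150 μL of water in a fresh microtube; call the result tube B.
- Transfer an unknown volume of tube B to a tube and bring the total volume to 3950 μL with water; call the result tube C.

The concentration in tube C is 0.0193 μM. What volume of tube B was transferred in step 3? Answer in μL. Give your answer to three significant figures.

481 μL

Step 1: 15 μL + 18.9 mL = 18915 μL total → factor 18915/15 = 1261
Step 2: 100 μL + 1150 μL = 1250 μL total → factor 1250/100 = 12.5
Step 3: v brought to 3950 μL → factor = 3950 μL/v
Product of known-step factors = 15762
Overall factor = 2.50 mM / (0.0193 μM) = 1.2953 × 10^5
Step-3 factor = 1.2953 × 10^5 / 15762 = 8.2178
v = 3950 μL / 8.2178 = 481 μL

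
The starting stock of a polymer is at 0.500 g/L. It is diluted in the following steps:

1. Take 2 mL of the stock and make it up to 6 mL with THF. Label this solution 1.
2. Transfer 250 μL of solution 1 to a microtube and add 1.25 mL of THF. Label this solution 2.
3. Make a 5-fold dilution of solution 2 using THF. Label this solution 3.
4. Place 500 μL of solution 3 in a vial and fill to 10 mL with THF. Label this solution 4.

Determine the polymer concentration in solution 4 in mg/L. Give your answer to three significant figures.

0.278 mg/L

Step 1: 2 mL brought to 6 mL → factor 6/2 = 3
Step 2: 250 μL + 1.25 mL = 1500 μL total → factor 1500/250 = 6
Step 3: 5-fold → factor 5
Step 4: 500 μL brought to 10 mL → factor 10000/500 = 20
Overall dilution factor = 3 × 6 × 5 × 20 = 1800
Final = 0.500 g/L / 1800 = 0.0002778 g/L = 0.278 mg/L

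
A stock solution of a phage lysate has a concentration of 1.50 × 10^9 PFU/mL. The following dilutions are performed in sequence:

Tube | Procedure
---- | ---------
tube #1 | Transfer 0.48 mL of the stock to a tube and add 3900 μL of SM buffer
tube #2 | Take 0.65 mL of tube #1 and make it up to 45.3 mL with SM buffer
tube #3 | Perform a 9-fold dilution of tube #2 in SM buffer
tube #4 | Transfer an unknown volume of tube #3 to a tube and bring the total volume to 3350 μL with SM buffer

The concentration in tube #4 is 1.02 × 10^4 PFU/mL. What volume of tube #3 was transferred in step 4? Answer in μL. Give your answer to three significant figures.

Step 1: 0.48 mL + 3900 μL = 4.38 mL total → factor 4.38/0.48 = 9.125
Step 2: 0.65 mL brought to 45.3 mL → factor 45.3/0.65 = 69.692
Step 3: 9-fold → factor 9
Step 4: v brought to 3350 μL → factor = 3350 μL/v
Product of known-step factors = 5723.5
Overall factor = 1.50 × 10^9 PFU/mL / (1.02 × 10^4 PFU/mL) = 1.4706 × 10^5
Step-4 factor = 1.4706 × 10^5 / 5723.5 = 25.694
v = 3350 μL / 25.694 = 130 μL

130 μL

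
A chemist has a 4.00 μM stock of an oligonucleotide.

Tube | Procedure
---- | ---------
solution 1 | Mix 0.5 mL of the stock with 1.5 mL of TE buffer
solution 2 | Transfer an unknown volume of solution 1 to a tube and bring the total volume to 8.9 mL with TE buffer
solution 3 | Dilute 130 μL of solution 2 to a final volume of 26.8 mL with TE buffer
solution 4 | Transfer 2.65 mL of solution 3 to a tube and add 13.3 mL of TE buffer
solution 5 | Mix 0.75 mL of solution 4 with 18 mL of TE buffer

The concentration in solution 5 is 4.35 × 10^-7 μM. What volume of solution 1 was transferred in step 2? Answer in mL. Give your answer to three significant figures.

0.120 mL

Step 1: 0.5 mL + 1.5 mL = 2 mL total → factor 2/0.5 = 4
Step 2: v brought to 8.9 mL → factor = 8.9 mL/v
Step 3: 130 μL brought to 26.8 mL → factor 26800/130 = 206.15
Step 4: 2.65 mL + 13.3 mL = 15.95 mL total → factor 15.95/2.65 = 6.0189
Step 5: 0.75 mL + 18 mL = 18.75 mL total → factor 18.75/0.75 = 25
Product of known-step factors = 1.2408 × 10^5
Overall factor = 4.00 μM / (4.35 × 10^-7 μM) = 9.1954 × 10^6
Step-2 factor = 9.1954 × 10^6 / 1.2408 × 10^5 = 74.108
v = 8.9 mL / 74.108 = 0.120 mL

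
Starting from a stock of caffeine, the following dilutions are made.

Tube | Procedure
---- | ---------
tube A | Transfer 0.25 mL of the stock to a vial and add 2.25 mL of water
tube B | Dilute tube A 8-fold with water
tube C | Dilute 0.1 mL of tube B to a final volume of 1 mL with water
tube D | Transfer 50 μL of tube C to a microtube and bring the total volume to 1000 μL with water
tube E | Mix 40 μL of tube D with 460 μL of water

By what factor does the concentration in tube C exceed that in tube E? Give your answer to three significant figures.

250

Step 1: 0.25 mL + 2.25 mL = 2.5 mL total → factor 2.5/0.25 = 10
Step 2: 8-fold → factor 8
Step 3: 0.1 mL brought to 1 mL → factor 1/0.1 = 10
Step 4: 50 μL brought to 1000 μL → factor 1000/50 = 20
Step 5: 40 μL + 460 μL = 500 μL total → factor 500/40 = 12.5
Dilution factor to tube C = 800; to tube E = 2 × 10^5
[tube C]/[tube E] = (factor to tube E)/(factor to tube C) = 2 × 10^5/800 = 250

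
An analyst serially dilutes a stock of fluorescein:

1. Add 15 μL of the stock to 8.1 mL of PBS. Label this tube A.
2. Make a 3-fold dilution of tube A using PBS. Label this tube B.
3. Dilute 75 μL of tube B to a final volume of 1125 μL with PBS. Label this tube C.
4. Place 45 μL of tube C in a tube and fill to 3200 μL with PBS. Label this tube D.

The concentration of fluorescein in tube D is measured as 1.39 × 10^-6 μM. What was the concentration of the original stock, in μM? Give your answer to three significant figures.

2.41 μM

Step 1: 15 μL + 8.1 mL = 8115 μL total → factor 8115/15 = 541
Step 2: 3-fold → factor 3
Step 3: 75 μL brought to 1125 μL → factor 1125/75 = 15
Step 4: 45 μL brought to 3200 μL → factor 3200/45 = 71.111
Overall dilution factor = 541 × 3 × 15 × 71.111 = 1.7312 × 10^6
Stock = 1.39 × 10^-6 μM × 1.7312 × 10^6 = 2.41 μM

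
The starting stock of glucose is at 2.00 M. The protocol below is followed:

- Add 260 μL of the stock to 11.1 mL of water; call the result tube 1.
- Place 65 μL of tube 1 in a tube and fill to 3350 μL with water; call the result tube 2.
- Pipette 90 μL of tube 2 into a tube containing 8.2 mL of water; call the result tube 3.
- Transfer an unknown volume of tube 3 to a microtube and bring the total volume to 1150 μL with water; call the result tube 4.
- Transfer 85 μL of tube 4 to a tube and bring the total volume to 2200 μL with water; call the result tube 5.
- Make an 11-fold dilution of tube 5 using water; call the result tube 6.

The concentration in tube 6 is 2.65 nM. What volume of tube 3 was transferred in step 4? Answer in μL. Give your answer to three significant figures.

90.0 μL

Step 1: 260 μL + 11.1 mL = 11360 μL total → factor 11360/260 = 43.692
Step 2: 65 μL brought to 3350 μL → factor 3350/65 = 51.538
Step 3: 90 μL + 8.2 mL = 8290 μL total → factor 8290/90 = 92.111
Step 4: v brought to 1150 μL → factor = 1150 μL/v
Step 5: 85 μL brought to 2200 μL → factor 2200/85 = 25.882
Step 6: 11-fold → factor 11
Product of known-step factors = 5.9053 × 10^7
Overall factor = 2.00 M / (2.65 nM) = 7.5472 × 10^8
Step-4 factor = 7.5472 × 10^8 / 5.9053 × 10^7 = 12.78
v = 1150 μL / 12.78 = 90.0 μL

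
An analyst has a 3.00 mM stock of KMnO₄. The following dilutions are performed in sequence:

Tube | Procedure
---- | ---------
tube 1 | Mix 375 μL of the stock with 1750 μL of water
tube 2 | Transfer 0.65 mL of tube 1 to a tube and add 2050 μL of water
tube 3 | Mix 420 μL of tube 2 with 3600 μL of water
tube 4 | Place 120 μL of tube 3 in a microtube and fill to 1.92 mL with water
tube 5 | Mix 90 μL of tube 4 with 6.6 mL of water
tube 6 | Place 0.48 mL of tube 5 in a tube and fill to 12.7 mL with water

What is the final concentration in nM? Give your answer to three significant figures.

0.423 nM

Step 1: 375 μL + 1750 μL = 2125 μL total → factor 2125/375 = 5.6667
Step 2: 0.65 mL + 2050 μL = 2.7 mL total → factor 2.7/0.65 = 4.1538
Step 3: 420 μL + 3600 μL = 4020 μL total → factor 4020/420 = 9.5714
Step 4: 120 μL brought to 1.92 mL → factor 1920/120 = 16
Step 5: 90 μL + 6.6 mL = 6690 μL total → factor 6690/90 = 74.333
Step 6: 0.48 mL brought to 12.7 mL → factor 12.7/0.48 = 26.458
Overall dilution factor = 5.6667 × 4.1538 × 9.5714 × 16 × 74.333 × 26.458 = 7.0896 × 10^6
Final = 3.00 mM / 7.0896 × 10^6 = 4.232 × 10^-7 mM = 0.423 nM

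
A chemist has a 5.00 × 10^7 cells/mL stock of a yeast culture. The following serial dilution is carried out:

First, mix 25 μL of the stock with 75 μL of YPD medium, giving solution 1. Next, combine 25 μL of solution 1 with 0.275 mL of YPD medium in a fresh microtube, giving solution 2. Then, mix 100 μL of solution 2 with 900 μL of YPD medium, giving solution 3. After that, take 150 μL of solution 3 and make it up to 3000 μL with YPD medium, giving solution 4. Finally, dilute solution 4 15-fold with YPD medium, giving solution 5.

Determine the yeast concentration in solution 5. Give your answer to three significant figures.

347 cells/mL

Step 1: 25 μL + 75 μL = 100 μL total → factor 100/25 = 4
Step 2: 25 μL + 0.275 mL = 300 μL total → factor 300/25 = 12
Step 3: 100 μL + 900 μL = 1000 μL total → factor 1000/100 = 10
Step 4: 150 μL brought to 3000 μL → factor 3000/150 = 20
Step 5: 15-fold → factor 15
Overall dilution factor = 4 × 12 × 10 × 20 × 15 = 1.44 × 10^5
Final = 5.00 × 10^7 cells/mL / 1.44 × 10^5 = 347 cells/mL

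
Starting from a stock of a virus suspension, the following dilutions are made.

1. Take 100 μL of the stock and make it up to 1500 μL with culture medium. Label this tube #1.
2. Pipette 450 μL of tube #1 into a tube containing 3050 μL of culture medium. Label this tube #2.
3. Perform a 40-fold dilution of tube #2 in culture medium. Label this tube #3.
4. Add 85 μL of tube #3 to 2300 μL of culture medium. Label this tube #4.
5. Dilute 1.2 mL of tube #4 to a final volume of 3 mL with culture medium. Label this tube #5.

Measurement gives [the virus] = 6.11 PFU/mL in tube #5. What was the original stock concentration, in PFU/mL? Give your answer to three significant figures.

Step 1: 100 μL brought to 1500 μL → factor 1500/100 = 15
Step 2: 450 μL + 3050 μL = 3500 μL total → factor 3500/450 = 7.7778
Step 3: 40-fold → factor 40
Step 4: 85 μL + 2300 μL = 2385 μL total → factor 2385/85 = 28.059
Step 5: 1.2 mL brought to 3 mL → factor 3/1.2 = 2.5
Overall dilution factor = 15 × 7.7778 × 40 × 28.059 × 2.5 = 3.2735 × 10^5
Stock = 6.11 PFU/mL × 3.2735 × 10^5 = 2.00 × 10^6 PFU/mL

2.00 × 10^6 PFU/mL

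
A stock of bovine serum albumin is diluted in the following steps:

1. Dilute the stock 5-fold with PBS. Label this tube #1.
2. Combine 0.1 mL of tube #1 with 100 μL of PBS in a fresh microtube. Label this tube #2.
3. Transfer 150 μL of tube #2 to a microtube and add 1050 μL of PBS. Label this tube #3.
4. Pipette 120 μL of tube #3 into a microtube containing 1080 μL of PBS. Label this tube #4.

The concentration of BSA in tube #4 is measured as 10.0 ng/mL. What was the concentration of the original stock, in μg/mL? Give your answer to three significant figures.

8.00 μg/mL

Step 1: 5-fold → factor 5
Step 2: 0.1 mL + 100 μL = 0.2 mL total → factor 0.2/0.1 = 2
Step 3: 150 μL + 1050 μL = 1200 μL total → factor 1200/150 = 8
Step 4: 120 μL + 1080 μL = 1200 μL total → factor 1200/120 = 10
Overall dilution factor = 5 × 2 × 8 × 10 = 800
Stock = 10.0 ng/mL × 800 = 8000 ng/mL = 8.00 μg/mL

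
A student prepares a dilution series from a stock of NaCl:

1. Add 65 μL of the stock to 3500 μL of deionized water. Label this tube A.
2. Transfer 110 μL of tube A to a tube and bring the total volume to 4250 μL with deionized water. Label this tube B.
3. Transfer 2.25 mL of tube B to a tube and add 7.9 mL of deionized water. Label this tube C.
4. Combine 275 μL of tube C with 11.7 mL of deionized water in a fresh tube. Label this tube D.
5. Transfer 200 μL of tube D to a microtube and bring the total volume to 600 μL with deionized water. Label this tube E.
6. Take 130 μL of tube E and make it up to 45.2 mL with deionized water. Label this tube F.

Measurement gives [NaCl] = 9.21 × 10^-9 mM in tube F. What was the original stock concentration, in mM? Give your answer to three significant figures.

Step 1: 65 μL + 3500 μL = 3565 μL total → factor 3565/65 = 54.846
Step 2: 110 μL brought to 4250 μL → factor 4250/110 = 38.636
Step 3: 2.25 mL + 7.9 mL = 10.15 mL total → factor 10.15/2.25 = 4.5111
Step 4: 275 μL + 11.7 mL = 11975 μL total → factor 11975/275 = 43.545
Step 5: 200 μL brought to 600 μL → factor 600/200 = 3
Step 6: 130 μL brought to 45.2 mL → factor 45200/130 = 347.69
Overall dilution factor = 54.846 × 38.636 × 4.5111 × 43.545 × 3 × 347.69 = 4.342 × 10^8
Stock = 9.21 × 10^-9 mM × 4.342 × 10^8 = 4.00 mM

4.00 mM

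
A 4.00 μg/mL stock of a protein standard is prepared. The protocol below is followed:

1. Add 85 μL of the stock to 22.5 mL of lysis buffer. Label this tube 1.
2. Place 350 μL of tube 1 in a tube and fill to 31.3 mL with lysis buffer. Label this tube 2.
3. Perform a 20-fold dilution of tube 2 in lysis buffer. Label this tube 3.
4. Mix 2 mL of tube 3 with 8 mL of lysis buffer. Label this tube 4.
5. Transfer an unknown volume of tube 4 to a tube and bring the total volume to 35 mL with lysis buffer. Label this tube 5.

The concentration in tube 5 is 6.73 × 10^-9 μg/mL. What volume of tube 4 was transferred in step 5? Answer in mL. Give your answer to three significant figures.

0.140 mL

Step 1: 85 μL + 22.5 mL = 22585 μL total → factor 22585/85 = 265.71
Step 2: 350 μL brought to 31.3 mL → factor 31300/350 = 89.429
Step 3: 20-fold → factor 20
Step 4: 2 mL + 8 mL = 10 mL total → factor 10/2 = 5
Step 5: v brought to 35 mL → factor = 35 mL/v
Product of known-step factors = 2.3762 × 10^6
Overall factor = 4.00 μg/mL / (6.73 × 10^-9 μg/mL) = 5.9435 × 10^8
Step-5 factor = 5.9435 × 10^8 / 2.3762 × 10^6 = 250.13
v = 35 mL / 250.13 = 0.140 mL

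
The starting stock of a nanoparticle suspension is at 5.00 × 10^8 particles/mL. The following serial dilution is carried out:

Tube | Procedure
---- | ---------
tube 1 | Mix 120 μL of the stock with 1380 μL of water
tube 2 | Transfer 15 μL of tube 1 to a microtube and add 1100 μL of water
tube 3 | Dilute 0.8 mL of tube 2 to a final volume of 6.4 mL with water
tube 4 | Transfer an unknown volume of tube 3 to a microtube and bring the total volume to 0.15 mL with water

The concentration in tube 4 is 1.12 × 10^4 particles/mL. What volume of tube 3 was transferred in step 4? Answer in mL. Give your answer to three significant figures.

0.0250 mL

Step 1: 120 μL + 1380 μL = 1500 μL total → factor 1500/120 = 12.5
Step 2: 15 μL + 1100 μL = 1115 μL total → factor 1115/15 = 74.333
Step 3: 0.8 mL brought to 6.4 mL → factor 6.4/0.8 = 8
Step 4: v brought to 0.15 mL → factor = 0.15 mL/v
Product of known-step factors = 7433.3
Overall factor = 5.00 × 10^8 particles/mL / (1.12 × 10^4 particles/mL) = 44643
Step-4 factor = 44643 / 7433.3 = 6.0058
v = 0.15 mL / 6.0058 = 0.0250 mL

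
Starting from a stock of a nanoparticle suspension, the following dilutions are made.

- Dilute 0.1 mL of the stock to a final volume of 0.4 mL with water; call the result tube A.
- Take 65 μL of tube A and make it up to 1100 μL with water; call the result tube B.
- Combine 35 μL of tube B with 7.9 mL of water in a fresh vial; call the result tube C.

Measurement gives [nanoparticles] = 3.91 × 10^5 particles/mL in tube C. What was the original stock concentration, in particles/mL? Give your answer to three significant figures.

Step 1: 0.1 mL brought to 0.4 mL → factor 0.4/0.1 = 4
Step 2: 65 μL brought to 1100 μL → factor 1100/65 = 16.923
Step 3: 35 μL + 7.9 mL = 7935 μL total → factor 7935/35 = 226.71
Overall dilution factor = 4 × 16.923 × 226.71 = 15347
Stock = 3.91 × 10^5 particles/mL × 15347 = 6.00 × 10^9 particles/mL

6.00 × 10^9 particles/mL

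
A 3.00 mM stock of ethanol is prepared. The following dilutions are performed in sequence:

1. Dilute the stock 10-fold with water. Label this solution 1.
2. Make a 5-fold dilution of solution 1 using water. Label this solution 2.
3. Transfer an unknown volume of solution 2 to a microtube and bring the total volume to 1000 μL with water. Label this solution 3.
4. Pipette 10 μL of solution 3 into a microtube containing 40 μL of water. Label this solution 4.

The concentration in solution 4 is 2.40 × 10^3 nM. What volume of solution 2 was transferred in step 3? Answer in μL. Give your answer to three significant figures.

200 μL

Step 1: 10-fold → factor 10
Step 2: 5-fold → factor 5
Step 3: v brought to 1000 μL → factor = 1000 μL/v
Step 4: 10 μL + 40 μL = 50 μL total → factor 50/10 = 5
Product of known-step factors = 250
Overall factor = 3.00 mM / (2.40 × 10^3 nM) = 1250
Step-3 factor = 1250 / 250 = 5
v = 1000 μL / 5 = 200 μL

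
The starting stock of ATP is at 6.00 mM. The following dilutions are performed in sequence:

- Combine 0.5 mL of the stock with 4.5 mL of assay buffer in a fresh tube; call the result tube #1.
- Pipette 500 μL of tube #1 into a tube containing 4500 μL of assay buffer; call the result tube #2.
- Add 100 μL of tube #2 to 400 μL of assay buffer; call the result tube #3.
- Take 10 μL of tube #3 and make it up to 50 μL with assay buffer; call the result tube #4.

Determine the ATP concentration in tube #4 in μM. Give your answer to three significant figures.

2.40 μM

Step 1: 0.5 mL + 4.5 mL = 5 mL total → factor 5/0.5 = 10
Step 2: 500 μL + 4500 μL = 5000 μL total → factor 5000/500 = 10
Step 3: 100 μL + 400 μL = 500 μL total → factor 500/100 = 5
Step 4: 10 μL brought to 50 μL → factor 50/10 = 5
Overall dilution factor = 10 × 10 × 5 × 5 = 2500
Final = 6.00 mM / 2500 = 0.002400 mM = 2.40 μM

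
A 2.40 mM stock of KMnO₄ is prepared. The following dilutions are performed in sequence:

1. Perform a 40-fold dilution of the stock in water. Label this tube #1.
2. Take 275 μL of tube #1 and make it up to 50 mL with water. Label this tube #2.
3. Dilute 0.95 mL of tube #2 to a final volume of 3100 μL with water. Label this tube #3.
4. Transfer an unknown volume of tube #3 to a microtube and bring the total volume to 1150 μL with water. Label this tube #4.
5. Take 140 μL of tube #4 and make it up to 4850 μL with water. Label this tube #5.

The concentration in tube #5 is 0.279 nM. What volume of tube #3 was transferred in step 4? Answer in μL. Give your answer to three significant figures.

110 μL

Step 1: 40-fold → factor 40
Step 2: 275 μL brought to 50 mL → factor 50000/275 = 181.82
Step 3: 0.95 mL brought to 3100 μL → factor 3.1/0.95 = 3.2632
Step 4: v brought to 1150 μL → factor = 1150 μL/v
Step 5: 140 μL brought to 4850 μL → factor 4850/140 = 34.643
Product of known-step factors = 8.2215 × 10^5
Overall factor = 2.40 mM / (0.279 nM) = 8.6022 × 10^6
Step-4 factor = 8.6022 × 10^6 / 8.2215 × 10^5 = 10.463
v = 1150 μL / 10.463 = 110 μL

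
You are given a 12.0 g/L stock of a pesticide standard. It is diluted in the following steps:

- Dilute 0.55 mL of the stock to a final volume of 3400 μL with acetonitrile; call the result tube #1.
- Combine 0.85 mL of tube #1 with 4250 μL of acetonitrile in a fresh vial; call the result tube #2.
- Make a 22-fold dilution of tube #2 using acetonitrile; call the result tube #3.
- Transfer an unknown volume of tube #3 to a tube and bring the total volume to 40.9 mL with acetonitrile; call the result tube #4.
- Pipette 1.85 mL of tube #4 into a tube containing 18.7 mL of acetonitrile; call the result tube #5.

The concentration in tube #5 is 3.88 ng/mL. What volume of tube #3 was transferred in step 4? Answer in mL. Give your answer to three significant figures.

0.120 mL

Step 1: 0.55 mL brought to 3400 μL → factor 3.4/0.55 = 6.1818
Step 2: 0.85 mL + 4250 μL = 5.1 mL total → factor 5.1/0.85 = 6
Step 3: 22-fold → factor 22
Step 4: v brought to 40.9 mL → factor = 40.9 mL/v
Step 5: 1.85 mL + 18.7 mL = 20.55 mL total → factor 20.55/1.85 = 11.108
Product of known-step factors = 9064.2
Overall factor = 12.0 g/L / (3.88 ng/mL) = 3.0928 × 10^6
Step-4 factor = 3.0928 × 10^6 / 9064.2 = 341.21
v = 40.9 mL / 341.21 = 0.120 mL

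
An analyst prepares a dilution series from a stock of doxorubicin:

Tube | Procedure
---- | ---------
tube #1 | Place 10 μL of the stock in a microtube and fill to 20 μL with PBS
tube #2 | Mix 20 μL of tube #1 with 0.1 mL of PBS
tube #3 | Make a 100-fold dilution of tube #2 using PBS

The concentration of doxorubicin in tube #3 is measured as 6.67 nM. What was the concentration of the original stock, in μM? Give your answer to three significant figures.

Step 1: 10 μL brought to 20 μL → factor 20/10 = 2
Step 2: 20 μL + 0.1 mL = 120 μL total → factor 120/20 = 6
Step 3: 100-fold → factor 100
Overall dilution factor = 2 × 6 × 100 = 1200
Stock = 6.67 nM × 1200 = 8004 nM = 8.00 μM

8.00 μM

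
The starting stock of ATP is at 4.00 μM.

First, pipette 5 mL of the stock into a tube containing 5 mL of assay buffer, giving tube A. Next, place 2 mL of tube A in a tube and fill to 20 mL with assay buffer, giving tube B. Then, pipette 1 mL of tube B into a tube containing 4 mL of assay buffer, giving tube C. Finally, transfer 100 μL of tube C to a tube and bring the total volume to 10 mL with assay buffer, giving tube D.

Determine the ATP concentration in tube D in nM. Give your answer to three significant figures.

0.400 nM

Step 1: 5 mL + 5 mL = 10 mL total → factor 10/5 = 2
Step 2: 2 mL brought to 20 mL → factor 20/2 = 10
Step 3: 1 mL + 4 mL = 5 mL total → factor 5/1 = 5
Step 4: 100 μL brought to 10 mL → factor 10000/100 = 100
Overall dilution factor = 2 × 10 × 5 × 100 = 10000
Final = 4.00 μM / 10000 = 0.0004000 μM = 0.400 nM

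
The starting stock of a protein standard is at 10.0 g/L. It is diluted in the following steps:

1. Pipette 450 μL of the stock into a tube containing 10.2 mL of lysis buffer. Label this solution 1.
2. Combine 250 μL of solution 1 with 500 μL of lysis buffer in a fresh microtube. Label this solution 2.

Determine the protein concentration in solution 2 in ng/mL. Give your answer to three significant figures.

1.41 × 10^5 ng/mL

Step 1: 450 μL + 10.2 mL = 10650 μL total → factor 10650/450 = 23.667
Step 2: 250 μL + 500 μL = 750 μL total → factor 750/250 = 3
Overall dilution factor = 23.667 × 3 = 71
Final = 10.0 g/L / 71 = 0.1408 g/L = 1.41 × 10^5 ng/mL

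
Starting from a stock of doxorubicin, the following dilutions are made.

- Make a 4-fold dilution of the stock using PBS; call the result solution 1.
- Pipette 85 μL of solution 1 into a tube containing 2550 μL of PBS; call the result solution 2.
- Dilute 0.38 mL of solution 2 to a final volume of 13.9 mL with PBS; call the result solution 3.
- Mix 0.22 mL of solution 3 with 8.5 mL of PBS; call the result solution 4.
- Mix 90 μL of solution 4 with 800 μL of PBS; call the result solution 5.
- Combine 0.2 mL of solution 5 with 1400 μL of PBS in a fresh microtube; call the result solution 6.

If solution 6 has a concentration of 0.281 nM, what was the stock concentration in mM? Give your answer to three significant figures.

4.00 mM

Step 1: 4-fold → factor 4
Step 2: 85 μL + 2550 μL = 2635 μL total → factor 2635/85 = 31
Step 3: 0.38 mL brought to 13.9 mL → factor 13.9/0.38 = 36.579
Step 4: 0.22 mL + 8.5 mL = 8.72 mL total → factor 8.72/0.22 = 39.636
Step 5: 90 μL + 800 μL = 890 μL total → factor 890/90 = 9.8889
Step 6: 0.2 mL + 1400 μL = 1.6 mL total → factor 1.6/0.2 = 8
Overall dilution factor = 4 × 31 × 36.579 × 39.636 × 9.8889 × 8 = 1.4223 × 10^7
Stock = 0.281 nM × 1.4223 × 10^7 = 3.997 × 10^6 nM = 4.00 mM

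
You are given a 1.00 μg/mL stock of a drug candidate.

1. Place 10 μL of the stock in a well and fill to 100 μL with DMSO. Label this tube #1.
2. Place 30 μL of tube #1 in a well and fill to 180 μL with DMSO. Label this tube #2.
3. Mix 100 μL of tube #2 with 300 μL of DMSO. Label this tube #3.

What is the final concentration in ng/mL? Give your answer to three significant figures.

Step 1: 10 μL brought to 100 μL → factor 100/10 = 10
Step 2: 30 μL brought to 180 μL → factor 180/30 = 6
Step 3: 100 μL + 300 μL = 400 μL total → factor 400/100 = 4
Overall dilution factor = 10 × 6 × 4 = 240
Final = 1.00 μg/mL / 240 = 0.004167 μg/mL = 4.17 ng/mL

4.17 ng/mL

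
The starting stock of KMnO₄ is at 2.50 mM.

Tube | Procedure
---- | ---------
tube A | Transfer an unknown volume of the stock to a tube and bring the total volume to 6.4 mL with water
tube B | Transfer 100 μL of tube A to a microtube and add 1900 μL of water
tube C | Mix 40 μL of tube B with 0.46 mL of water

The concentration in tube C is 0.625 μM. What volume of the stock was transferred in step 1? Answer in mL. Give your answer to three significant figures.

Step 1: v brought to 6.4 mL → factor = 6.4 mL/v
Step 2: 100 μL + 1900 μL = 2000 μL total → factor 2000/100 = 20
Step 3: 40 μL + 0.46 mL = 500 μL total → factor 500/40 = 12.5
Product of known-step factors = 250
Overall factor = 2.50 mM / (0.625 μM) = 4000
Step-1 factor = 4000 / 250 = 16
v = 6.4 mL / 16 = 0.400 mL

0.400 mL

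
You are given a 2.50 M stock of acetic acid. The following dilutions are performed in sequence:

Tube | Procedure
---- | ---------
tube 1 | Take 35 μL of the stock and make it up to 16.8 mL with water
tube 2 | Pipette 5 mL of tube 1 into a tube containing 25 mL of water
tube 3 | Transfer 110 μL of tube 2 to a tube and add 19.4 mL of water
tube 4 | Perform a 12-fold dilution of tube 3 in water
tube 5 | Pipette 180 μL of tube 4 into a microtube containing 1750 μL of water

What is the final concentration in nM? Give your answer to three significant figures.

Step 1: 35 μL brought to 16.8 mL → factor 16800/35 = 480
Step 2: 5 mL + 25 mL = 30 mL total → factor 30/5 = 6
Step 3: 110 μL + 19.4 mL = 19510 μL total → factor 19510/110 = 177.36
Step 4: 12-fold → factor 12
Step 5: 180 μL + 1750 μL = 1930 μL total → factor 1930/180 = 10.722
Overall dilution factor = 480 × 6 × 177.36 × 12 × 10.722 = 6.5724 × 10^7
Final = 2.50 M / 6.5724 × 10^7 = 3.804 × 10^-8 M = 38.0 nM

38.0 nM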